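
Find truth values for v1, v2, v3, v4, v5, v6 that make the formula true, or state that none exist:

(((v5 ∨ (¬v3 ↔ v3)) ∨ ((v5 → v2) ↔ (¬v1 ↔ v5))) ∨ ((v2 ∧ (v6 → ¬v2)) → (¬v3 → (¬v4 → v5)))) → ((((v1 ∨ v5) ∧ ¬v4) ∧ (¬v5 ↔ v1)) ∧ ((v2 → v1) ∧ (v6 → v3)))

v1 = True, v2 = True, v3 = True, v4 = False, v5 = False, v6 = False

  (((v5 ∨ (¬v3 ↔ v3)) ∨ ((v5 → v2) ↔ (¬v1 ↔ v5))) ∨ ((v2 ∧ (v6 → ¬v2)) → (¬v3 → (¬v4 → v5)))) → ((((v1 ∨ v5) ∧ ¬v4) ∧ (¬v5 ↔ v1)) ∧ ((v2 → v1) ∧ (v6 → v3))) = True
    ((v5 ∨ (¬v3 ↔ v3)) ∨ ((v5 → v2) ↔ (¬v1 ↔ v5))) ∨ ((v2 ∧ (v6 → ¬v2)) → (¬v3 → (¬v4 → v5))) = True
      (v5 ∨ (¬v3 ↔ v3)) ∨ ((v5 → v2) ↔ (¬v1 ↔ v5)) = True
        v5 ∨ (¬v3 ↔ v3) = False
          ¬v3 ↔ v3 = False
            ¬v3 = False
        (v5 → v2) ↔ (¬v1 ↔ v5) = True
          v5 → v2 = True
          ¬v1 ↔ v5 = True
            ¬v1 = False
      (v2 ∧ (v6 → ¬v2)) → (¬v3 → (¬v4 → v5)) = True
        v2 ∧ (v6 → ¬v2) = True
          v6 → ¬v2 = True
            ¬v2 = False
        ¬v3 → (¬v4 → v5) = True
          ¬v3 = False
          ¬v4 → v5 = False
            ¬v4 = True
    (((v1 ∨ v5) ∧ ¬v4) ∧ (¬v5 ↔ v1)) ∧ ((v2 → v1) ∧ (v6 → v3)) = True
      ((v1 ∨ v5) ∧ ¬v4) ∧ (¬v5 ↔ v1) = True
        (v1 ∨ v5) ∧ ¬v4 = True
          v1 ∨ v5 = True
          ¬v4 = True
        ¬v5 ↔ v1 = True
          ¬v5 = True
      (v2 → v1) ∧ (v6 → v3) = True
        v2 → v1 = True
        v6 → v3 = True
The formula evaluates to True.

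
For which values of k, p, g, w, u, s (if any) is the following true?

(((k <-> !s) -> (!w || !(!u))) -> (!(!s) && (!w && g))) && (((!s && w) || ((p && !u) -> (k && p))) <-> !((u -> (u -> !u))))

k = False, p = True, g = True, w = True, u = False, s = True

  ((k <-> !s) -> (!w || !(!u))) -> (!(!s) && (!w && g)) = True
    (k <-> !s) -> (!w || !(!u)) = False
      k <-> !s = True
        !s = False
      !w || !(!u) = False
        !w = False
        !(!u) = False
          !u = True
    !(!s) && (!w && g) = False
      !(!s) = True
        !s = False
      !w && g = False
        !w = False
  ((!s && w) || ((p && !u) -> (k && p))) <-> !((u -> (u -> !u))) = True
    (!s && w) || ((p && !u) -> (k && p)) = False
      !s && w = False
        !s = False
      (p && !u) -> (k && p) = False
        p && !u = True
          !u = True
        k && p = False
    !((u -> (u -> !u))) = False
      u -> (u -> !u) = True
        u -> !u = True
          !u = True
Both conjuncts True, so the formula holds.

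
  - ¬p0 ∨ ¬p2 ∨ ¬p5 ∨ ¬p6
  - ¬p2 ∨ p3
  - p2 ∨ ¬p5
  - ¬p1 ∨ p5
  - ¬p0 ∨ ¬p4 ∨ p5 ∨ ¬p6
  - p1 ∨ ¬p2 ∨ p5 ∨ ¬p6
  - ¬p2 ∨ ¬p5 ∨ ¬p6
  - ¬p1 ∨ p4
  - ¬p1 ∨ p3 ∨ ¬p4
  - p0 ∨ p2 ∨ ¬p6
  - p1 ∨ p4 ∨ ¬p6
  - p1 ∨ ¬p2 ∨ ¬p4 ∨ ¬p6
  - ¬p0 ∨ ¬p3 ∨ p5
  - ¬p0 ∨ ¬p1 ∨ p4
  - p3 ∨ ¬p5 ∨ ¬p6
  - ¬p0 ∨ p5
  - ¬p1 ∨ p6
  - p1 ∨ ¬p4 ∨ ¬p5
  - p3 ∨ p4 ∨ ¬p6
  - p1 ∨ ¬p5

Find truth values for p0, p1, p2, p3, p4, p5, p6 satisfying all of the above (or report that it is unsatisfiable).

p0 = False; p1 = False; p2 = False; p3 = True; p4 = False; p5 = False; p6 = False

Set p0 = False.
Set p1 = False.
  then (p1 ∨ ¬p5) forces p5 = False.
Set p2 = False.
  then (p0 ∨ p2 ∨ ¬p6) forces p6 = False.
Set p3 = True.
Set p4 = False.
All clauses satisfied.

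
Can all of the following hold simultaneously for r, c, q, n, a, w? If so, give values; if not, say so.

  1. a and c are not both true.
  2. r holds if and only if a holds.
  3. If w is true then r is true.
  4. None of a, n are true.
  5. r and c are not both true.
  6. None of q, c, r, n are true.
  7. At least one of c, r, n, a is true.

Unsatisfiable

Case c = True:
  Constraint (6) is violated (c=T) — contradiction.
Case c = False:
  (4) forces a = False.
  (2) with a=F forces r = False.
  (3) with r=F forces w = False.
  (4) forces n = False.
  Constraint (7) is violated (c=F, r=F, n=F, a=F) — contradiction.
Both cases fail — unsatisfiable.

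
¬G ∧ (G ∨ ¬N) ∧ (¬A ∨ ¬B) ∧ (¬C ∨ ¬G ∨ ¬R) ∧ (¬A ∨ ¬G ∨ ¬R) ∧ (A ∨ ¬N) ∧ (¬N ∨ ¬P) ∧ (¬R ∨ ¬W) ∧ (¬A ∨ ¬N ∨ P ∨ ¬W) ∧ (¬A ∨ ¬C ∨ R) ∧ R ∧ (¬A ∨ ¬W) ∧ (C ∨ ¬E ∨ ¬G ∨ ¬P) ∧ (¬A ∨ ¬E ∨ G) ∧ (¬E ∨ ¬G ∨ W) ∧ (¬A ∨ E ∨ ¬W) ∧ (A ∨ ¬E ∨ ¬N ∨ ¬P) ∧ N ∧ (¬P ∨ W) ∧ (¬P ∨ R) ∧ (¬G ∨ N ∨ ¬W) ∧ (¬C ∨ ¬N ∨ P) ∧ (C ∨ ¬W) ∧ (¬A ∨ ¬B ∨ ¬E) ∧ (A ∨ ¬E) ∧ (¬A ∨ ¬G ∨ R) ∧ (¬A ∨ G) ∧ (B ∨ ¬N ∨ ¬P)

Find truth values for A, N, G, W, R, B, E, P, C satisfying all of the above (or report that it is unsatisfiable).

Case N = True:
  (¬G) forces G = False.
  Clause (G ∨ ¬N) is falsified — contradiction.
Case N = False:
  Clause (N) is falsified — contradiction.
Both cases fail, so the formula is unsatisfiable.

Unsatisfiable — no assignment works.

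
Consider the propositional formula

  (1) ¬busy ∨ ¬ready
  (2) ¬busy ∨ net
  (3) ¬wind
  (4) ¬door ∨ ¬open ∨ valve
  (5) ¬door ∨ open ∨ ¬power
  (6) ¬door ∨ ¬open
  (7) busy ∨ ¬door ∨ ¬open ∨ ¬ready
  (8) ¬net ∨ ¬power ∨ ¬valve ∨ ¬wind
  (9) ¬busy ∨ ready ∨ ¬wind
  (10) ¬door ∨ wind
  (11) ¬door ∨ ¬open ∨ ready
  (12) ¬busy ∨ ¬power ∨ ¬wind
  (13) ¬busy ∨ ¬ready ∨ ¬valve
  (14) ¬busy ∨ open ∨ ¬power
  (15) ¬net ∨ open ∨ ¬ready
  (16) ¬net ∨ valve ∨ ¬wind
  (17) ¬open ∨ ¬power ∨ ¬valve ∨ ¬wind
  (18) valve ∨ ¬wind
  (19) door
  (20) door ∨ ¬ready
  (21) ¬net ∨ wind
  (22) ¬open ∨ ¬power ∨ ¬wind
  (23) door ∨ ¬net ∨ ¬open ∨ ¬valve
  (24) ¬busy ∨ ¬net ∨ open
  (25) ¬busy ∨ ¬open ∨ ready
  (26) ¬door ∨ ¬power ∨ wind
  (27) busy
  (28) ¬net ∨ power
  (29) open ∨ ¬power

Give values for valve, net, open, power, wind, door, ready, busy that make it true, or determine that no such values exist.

Case wind = True:
  Clause (¬wind) is falsified — contradiction.
Case wind = False:
  (¬door ∨ wind) forces door = False.
  Clause (door) is falsified — contradiction.
Both cases fail, so the formula is unsatisfiable.

Unsatisfiable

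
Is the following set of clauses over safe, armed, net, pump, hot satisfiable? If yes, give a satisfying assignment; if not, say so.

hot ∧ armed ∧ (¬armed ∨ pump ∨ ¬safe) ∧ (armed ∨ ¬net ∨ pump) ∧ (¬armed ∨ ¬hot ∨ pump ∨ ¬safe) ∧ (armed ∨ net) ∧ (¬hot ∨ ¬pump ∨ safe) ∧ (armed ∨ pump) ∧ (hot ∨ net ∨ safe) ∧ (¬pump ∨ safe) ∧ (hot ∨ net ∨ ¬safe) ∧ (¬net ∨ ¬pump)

Unit clause (hot) forces hot = True.
Unit clause (armed) forces armed = True.
Set safe = False.
  then (¬hot ∨ ¬pump ∨ safe) forces pump = False.
Set net = False.
All clauses satisfied.

safe = False, armed = True, net = False, pump = False, hot = True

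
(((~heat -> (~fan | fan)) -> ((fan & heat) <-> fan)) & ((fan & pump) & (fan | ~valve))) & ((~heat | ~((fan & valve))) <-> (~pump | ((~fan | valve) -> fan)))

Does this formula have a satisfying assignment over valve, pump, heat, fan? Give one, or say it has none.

valve = False, pump = True, heat = True, fan = True

  ((~heat -> (~fan | fan)) -> ((fan & heat) <-> fan)) & ((fan & pump) & (fan | ~valve)) = True
    (~heat -> (~fan | fan)) -> ((fan & heat) <-> fan) = True
      ~heat -> (~fan | fan) = True
        ~heat = False
        ~fan | fan = True
          ~fan = False
      (fan & heat) <-> fan = True
        fan & heat = True
    (fan & pump) & (fan | ~valve) = True
      fan & pump = True
      fan | ~valve = True
        ~valve = True
  (~heat | ~((fan & valve))) <-> (~pump | ((~fan | valve) -> fan)) = True
    ~heat | ~((fan & valve)) = True
      ~heat = False
      ~((fan & valve)) = True
        fan & valve = False
    ~pump | ((~fan | valve) -> fan) = True
      ~pump = False
      (~fan | valve) -> fan = True
        ~fan | valve = False
          ~fan = False
Both conjuncts True, so the formula holds.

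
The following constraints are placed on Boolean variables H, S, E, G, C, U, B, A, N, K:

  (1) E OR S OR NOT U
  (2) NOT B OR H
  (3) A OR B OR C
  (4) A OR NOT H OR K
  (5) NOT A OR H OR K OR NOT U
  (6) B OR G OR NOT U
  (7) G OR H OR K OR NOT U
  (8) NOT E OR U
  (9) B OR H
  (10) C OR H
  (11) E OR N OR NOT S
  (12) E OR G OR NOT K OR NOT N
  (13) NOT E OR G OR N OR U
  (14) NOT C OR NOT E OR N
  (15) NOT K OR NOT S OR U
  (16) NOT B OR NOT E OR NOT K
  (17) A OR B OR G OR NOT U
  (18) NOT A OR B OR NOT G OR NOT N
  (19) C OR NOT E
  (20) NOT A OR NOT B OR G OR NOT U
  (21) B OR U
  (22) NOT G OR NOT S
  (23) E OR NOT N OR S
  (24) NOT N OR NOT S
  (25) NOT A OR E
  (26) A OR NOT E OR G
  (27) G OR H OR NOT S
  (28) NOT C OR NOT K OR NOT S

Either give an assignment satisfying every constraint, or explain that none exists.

H = True; S = False; E = True; G = True; C = True; U = True; B = False; A = False; N = True; K = True

Set H = True.
Set S = False.
Set E = True.
  then (NOT E OR U) forces U = True.
  then (C OR NOT E) forces C = True.
  then (NOT C OR NOT E OR N) forces N = True.
Set G = True.
Set B = False.
  then (NOT A OR B OR NOT G OR NOT N) forces A = False.
  then (A OR NOT H OR K) forces K = True.
All clauses satisfied.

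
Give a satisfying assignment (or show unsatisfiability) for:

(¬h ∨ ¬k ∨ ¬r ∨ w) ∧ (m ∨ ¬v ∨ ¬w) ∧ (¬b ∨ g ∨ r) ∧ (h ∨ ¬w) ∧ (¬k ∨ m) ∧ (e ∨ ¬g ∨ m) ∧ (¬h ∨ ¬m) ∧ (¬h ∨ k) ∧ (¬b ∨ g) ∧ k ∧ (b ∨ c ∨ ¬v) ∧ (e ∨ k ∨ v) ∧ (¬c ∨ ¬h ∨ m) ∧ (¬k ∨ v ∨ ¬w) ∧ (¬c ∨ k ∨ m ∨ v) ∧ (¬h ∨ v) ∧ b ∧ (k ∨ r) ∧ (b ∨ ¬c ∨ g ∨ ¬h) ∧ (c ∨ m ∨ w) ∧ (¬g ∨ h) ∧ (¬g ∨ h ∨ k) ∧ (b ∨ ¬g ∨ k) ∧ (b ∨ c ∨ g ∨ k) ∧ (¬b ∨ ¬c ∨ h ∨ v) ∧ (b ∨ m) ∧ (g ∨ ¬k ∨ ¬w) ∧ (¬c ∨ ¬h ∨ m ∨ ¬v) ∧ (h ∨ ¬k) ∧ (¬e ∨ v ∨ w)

Case k = True:
  (¬k ∨ m) forces m = True.
  (¬h ∨ ¬m) forces h = False.
  Clause (h ∨ ¬k) is falsified — contradiction.
Case k = False:
  Clause (k) is falsified — contradiction.
Both cases fail, so the formula is unsatisfiable.

The formula is unsatisfiable.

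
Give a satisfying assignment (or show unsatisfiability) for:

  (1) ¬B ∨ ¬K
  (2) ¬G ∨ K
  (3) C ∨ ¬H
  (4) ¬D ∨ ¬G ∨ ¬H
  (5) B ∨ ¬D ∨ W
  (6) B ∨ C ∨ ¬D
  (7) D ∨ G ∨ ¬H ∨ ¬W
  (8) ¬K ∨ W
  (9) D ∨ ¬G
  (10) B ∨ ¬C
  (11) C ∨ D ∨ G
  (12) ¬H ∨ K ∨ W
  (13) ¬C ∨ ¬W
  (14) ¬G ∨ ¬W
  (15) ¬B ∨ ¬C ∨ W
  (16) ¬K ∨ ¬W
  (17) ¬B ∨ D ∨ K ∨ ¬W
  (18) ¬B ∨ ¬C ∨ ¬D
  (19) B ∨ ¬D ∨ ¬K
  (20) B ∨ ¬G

Set K = False.
  then (¬G ∨ K) forces G = False.
Try C = True:
  (B ∨ ¬C) forces B = True.
  (¬C ∨ ¬W) forces W = False.
  clause (¬B ∨ ¬C ∨ W) is falsified — backtrack.
So C = False.
  then (C ∨ ¬H) forces H = False.
  then (C ∨ D ∨ G) forces D = True.
  then (B ∨ C ∨ ¬D) forces B = True.
Set W = False.
All clauses satisfied.

K=F, G=F, C=F, B=T, D=T, H=F, W=F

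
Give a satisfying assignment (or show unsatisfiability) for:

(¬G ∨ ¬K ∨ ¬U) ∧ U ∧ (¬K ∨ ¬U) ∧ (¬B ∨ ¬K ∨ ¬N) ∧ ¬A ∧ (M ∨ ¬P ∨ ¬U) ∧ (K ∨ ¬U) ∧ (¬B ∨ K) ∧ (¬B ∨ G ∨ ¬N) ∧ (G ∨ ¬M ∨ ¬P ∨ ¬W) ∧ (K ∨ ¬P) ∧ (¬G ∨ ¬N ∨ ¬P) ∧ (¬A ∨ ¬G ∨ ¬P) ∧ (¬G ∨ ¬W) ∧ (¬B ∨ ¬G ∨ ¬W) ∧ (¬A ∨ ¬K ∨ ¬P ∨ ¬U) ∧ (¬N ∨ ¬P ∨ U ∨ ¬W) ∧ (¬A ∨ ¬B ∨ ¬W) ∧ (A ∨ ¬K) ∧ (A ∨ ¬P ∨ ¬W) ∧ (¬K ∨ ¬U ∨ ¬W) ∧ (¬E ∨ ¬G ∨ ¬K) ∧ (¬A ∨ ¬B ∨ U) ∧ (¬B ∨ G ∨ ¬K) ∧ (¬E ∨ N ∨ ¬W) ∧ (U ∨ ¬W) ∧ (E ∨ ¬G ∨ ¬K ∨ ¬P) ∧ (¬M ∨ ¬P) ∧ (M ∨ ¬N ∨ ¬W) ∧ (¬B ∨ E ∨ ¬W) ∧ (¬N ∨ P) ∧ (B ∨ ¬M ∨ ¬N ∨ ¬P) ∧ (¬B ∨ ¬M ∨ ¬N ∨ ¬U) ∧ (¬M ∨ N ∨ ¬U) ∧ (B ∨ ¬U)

Unsatisfiable — no assignment works.

Case U = True:
  (¬K ∨ ¬U) forces K = False.
  Clause (K ∨ ¬U) is falsified — contradiction.
Case U = False:
  Clause (U) is falsified — contradiction.
Both cases fail, so the formula is unsatisfiable.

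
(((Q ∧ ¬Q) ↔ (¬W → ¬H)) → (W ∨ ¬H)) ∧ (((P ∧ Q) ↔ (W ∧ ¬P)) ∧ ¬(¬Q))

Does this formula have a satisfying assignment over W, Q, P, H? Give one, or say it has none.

W = False, Q = True, P = False, H = False

  ((Q ∧ ¬Q) ↔ (¬W → ¬H)) → (W ∨ ¬H) = True
    (Q ∧ ¬Q) ↔ (¬W → ¬H) = False
      Q ∧ ¬Q = False
        ¬Q = False
      ¬W → ¬H = True
        ¬W = True
        ¬H = True
    W ∨ ¬H = True
      ¬H = True
  ((P ∧ Q) ↔ (W ∧ ¬P)) ∧ ¬(¬Q) = True
    (P ∧ Q) ↔ (W ∧ ¬P) = True
      P ∧ Q = False
      W ∧ ¬P = False
        ¬P = True
    ¬(¬Q) = True
      ¬Q = False
Both conjuncts True, so the formula holds.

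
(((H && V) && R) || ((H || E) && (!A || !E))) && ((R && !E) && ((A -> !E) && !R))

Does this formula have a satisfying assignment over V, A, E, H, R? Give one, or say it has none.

Case R = True: the conjunct !R is False.
Case R = False: the conjunct R is False.
Both cases fail — unsatisfiable.

Unsatisfiable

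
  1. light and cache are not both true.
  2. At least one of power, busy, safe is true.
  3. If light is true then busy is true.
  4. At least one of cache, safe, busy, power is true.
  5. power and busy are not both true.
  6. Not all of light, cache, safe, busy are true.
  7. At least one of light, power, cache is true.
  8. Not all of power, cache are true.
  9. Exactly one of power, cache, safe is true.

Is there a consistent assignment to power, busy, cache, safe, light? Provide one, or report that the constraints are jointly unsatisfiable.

power=T; busy=F; cache=F; safe=F; light=F

  (1) light=F, cache=F — not both ✓
  (2) {power, busy, safe}: 1 true — at least one ✓
  (3) light=F ⇒ busy: vacuous ✓
  (4) {cache, safe, busy, power}: 1 true — at least one ✓
  (5) power=T, busy=F — not both ✓
  (6) {light, cache, safe, busy}: 0/4 true — not all ✓
  (7) {light, power, cache}: 1 true — at least one ✓
  (8) {power, cache}: 1/2 true — not all ✓
  (9) {power, cache, safe}: 1 true — exactly one ✓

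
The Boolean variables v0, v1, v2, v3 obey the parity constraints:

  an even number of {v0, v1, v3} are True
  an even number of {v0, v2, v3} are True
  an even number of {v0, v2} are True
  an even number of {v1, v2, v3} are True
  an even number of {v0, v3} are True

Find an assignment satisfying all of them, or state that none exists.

v0 = False, v1 = False, v2 = False, v3 = False

{v0, v1, v3}: 0 true → even ✓
{v0, v2, v3}: 0 true → even ✓
{v0, v2}: 0 true → even ✓
{v1, v2, v3}: 0 true → even ✓
{v0, v3}: 0 true → even ✓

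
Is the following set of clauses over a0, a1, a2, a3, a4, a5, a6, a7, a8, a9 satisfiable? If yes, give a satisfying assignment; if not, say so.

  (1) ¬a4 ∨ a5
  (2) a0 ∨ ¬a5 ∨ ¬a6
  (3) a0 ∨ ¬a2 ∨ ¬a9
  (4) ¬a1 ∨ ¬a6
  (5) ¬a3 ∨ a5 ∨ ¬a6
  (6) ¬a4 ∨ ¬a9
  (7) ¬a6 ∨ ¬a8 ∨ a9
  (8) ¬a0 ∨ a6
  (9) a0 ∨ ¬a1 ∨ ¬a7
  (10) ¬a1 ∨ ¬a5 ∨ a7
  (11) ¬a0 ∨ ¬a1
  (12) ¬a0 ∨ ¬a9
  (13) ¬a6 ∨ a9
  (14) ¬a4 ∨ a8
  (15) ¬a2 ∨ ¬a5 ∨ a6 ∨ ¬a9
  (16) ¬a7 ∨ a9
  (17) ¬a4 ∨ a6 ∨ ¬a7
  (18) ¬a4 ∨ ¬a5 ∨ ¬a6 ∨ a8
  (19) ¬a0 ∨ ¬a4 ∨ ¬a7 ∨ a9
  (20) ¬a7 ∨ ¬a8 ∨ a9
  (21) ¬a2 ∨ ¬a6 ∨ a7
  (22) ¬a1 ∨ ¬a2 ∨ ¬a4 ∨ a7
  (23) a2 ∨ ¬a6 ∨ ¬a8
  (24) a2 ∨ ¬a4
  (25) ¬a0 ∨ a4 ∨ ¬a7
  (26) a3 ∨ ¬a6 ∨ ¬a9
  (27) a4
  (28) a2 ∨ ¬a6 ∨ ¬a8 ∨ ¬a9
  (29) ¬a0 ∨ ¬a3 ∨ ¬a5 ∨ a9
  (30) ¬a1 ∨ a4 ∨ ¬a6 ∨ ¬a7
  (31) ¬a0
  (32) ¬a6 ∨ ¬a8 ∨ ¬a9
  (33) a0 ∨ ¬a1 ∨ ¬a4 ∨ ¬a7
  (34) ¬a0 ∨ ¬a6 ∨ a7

Unit clause (a4) forces a4 = True.
Unit clause (¬a0) forces a0 = False.
In (¬a4 ∨ a5) only a5 is left, so a5 = True.
In (a0 ∨ ¬a5 ∨ ¬a6) only ¬a6 is left, so a6 = False.
In (¬a4 ∨ ¬a9) only ¬a9 is left, so a9 = False.
In (¬a4 ∨ a8) only a8 is left, so a8 = True.
In (¬a7 ∨ a9) only ¬a7 is left, so a7 = False.
In (a2 ∨ ¬a4) only a2 is left, so a2 = True.
In (¬a1 ∨ ¬a5 ∨ a7) only ¬a1 is left, so a1 = False.
Set a3 = False.
All clauses satisfied.

a0 = False, a1 = False, a2 = True, a3 = False, a4 = True, a5 = True, a6 = False, a7 = False, a8 = True, a9 = False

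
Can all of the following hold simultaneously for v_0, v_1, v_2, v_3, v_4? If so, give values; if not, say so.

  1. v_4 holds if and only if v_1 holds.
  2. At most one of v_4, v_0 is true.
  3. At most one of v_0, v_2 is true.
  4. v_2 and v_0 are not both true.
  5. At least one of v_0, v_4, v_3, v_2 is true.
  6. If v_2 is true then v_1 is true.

v_0=F, v_1=T, v_2=T, v_3=F, v_4=T

  (1) v_4=T, v_1=T — same ✓
  (2) {v_4, v_0}: 1 true — at most one ✓
  (3) {v_0, v_2}: 1 true — at most one ✓
  (4) v_2=T, v_0=F — not both ✓
  (5) {v_0, v_4, v_3, v_2}: 2 true — at least one ✓
  (6) v_2=T ⇒ v_1: T ✓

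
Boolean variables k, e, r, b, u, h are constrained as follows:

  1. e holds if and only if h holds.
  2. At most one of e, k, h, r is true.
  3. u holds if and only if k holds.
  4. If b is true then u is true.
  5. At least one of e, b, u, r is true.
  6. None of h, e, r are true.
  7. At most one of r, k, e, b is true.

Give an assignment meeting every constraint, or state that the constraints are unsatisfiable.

k = True, e = False, r = False, b = False, u = True, h = False

  (1) e=F, h=F — same ✓
  (2) {e, k, h, r}: 1 true — at most one ✓
  (3) u=T, k=T — same ✓
  (4) b=F ⇒ u: vacuous ✓
  (5) {e, b, u, r}: 1 true — at least one ✓
  (6) {h, e, r}: 0 true — none ✓
  (7) {r, k, e, b}: 1 true — at most one ✓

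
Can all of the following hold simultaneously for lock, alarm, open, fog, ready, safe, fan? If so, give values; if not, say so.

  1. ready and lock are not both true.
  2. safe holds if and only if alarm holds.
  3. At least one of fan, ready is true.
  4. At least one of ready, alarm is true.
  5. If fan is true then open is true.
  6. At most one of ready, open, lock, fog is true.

lock = False, alarm = True, open = True, fog = False, ready = False, safe = True, fan = True

  (1) ready=F, lock=F — not both ✓
  (2) safe=T, alarm=T — same ✓
  (3) {fan, ready}: 1 true — at least one ✓
  (4) {ready, alarm}: 1 true — at least one ✓
  (5) fan=T ⇒ open: T ✓
  (6) {ready, open, lock, fog}: 1 true — at most one ✓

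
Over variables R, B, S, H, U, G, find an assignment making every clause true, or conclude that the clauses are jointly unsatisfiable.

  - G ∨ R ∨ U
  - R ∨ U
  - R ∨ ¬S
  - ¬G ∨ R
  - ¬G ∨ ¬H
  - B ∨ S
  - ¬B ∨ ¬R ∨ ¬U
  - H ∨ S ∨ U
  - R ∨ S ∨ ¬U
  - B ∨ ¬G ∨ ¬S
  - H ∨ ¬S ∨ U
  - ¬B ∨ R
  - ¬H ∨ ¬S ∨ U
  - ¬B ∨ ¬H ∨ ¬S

Set R = True.
Set B = False.
  then (B ∨ S) forces S = True.
  then (B ∨ ¬G ∨ ¬S) forces G = False.
Set H = True.
  then (¬H ∨ ¬S ∨ U) forces U = True.
All clauses satisfied.

R: True, B: False, S: True, H: True, U: True, G: False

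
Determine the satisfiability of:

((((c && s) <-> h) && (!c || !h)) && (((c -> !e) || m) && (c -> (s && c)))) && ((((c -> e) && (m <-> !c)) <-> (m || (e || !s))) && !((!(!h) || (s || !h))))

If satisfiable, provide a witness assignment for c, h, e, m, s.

No satisfying assignment exists.

The conjunct !((!(!h) || (s || !h))) is unsatisfiable on its own:
  h=F, s=F: evaluates to False.
  h=F, s=T: evaluates to False.
  h=T, s=F: evaluates to False.
  h=T, s=T: evaluates to False.
So the whole conjunction is unsatisfiable.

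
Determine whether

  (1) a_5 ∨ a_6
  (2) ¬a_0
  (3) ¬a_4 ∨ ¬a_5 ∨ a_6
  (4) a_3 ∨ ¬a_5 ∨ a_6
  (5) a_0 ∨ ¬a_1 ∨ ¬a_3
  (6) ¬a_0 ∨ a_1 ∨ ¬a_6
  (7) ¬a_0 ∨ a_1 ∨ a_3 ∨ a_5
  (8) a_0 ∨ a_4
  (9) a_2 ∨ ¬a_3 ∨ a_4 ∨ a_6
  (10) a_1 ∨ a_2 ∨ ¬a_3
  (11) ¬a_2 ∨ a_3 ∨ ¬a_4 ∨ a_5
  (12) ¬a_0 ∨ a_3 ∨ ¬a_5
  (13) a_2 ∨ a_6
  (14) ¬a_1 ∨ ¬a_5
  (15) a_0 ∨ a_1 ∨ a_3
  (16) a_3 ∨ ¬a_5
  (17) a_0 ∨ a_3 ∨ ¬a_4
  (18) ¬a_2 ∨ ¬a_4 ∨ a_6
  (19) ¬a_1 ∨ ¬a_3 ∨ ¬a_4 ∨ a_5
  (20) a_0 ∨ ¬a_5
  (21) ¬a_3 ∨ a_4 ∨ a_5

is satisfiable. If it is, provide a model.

a_0=F, a_1=F, a_2=T, a_3=T, a_4=T, a_5=F, a_6=T

Unit clause (¬a_0) forces a_0 = False.
In (a_0 ∨ a_4) only a_4 is left, so a_4 = True.
In (a_0 ∨ a_3 ∨ ¬a_4) only a_3 is left, so a_3 = True.
In (a_0 ∨ ¬a_5) only ¬a_5 is left, so a_5 = False.
In (a_5 ∨ a_6) only a_6 is left, so a_6 = True.
In (a_0 ∨ ¬a_1 ∨ ¬a_3) only ¬a_1 is left, so a_1 = False.
In (a_1 ∨ a_2 ∨ ¬a_3) only a_2 is left, so a_2 = True.
All clauses satisfied.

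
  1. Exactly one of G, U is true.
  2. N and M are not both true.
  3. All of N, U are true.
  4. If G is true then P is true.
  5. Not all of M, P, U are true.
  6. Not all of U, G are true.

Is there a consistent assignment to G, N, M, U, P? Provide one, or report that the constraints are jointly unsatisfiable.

G=F, N=T, M=F, U=T, P=T

  (1) {G, U}: 1 true — exactly one ✓
  (2) N=T, M=F — not both ✓
  (3) {N, U}: all 2 true ✓
  (4) G=F ⇒ P: vacuous ✓
  (5) {M, P, U}: 2/3 true — not all ✓
  (6) {U, G}: 1/2 true — not all ✓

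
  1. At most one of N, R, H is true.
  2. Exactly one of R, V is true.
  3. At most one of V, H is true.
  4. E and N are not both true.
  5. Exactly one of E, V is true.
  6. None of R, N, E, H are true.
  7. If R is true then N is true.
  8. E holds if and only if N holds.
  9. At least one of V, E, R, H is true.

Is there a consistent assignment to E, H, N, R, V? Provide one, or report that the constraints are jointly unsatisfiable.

E=F, H=F, N=F, R=F, V=T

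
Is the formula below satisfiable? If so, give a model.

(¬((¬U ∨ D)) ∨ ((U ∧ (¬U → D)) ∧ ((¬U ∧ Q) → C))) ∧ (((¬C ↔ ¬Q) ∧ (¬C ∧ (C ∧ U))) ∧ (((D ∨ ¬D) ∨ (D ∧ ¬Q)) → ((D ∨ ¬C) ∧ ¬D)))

No satisfying assignment exists.

Case C = True: the conjunct ¬C is False.
Case C = False: the conjunct C is False.
Both cases fail — unsatisfiable.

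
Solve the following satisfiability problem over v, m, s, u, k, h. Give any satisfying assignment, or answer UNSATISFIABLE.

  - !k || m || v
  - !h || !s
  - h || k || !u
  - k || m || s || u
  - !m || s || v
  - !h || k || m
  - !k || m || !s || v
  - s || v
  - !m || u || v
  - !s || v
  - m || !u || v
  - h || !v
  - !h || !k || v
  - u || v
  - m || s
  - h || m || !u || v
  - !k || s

Try v = False:
  (s || v) forces s = True.
  clause (!s || v) is falsified — backtrack.
So v = True.
  then (h || !v) forces h = True.
  then (!h || !s) forces s = False.
  then (m || s) forces m = True.
  then (!k || s) forces k = False.
Set u = True.
All clauses satisfied.

v = True; m = True; s = False; u = True; k = False; h = True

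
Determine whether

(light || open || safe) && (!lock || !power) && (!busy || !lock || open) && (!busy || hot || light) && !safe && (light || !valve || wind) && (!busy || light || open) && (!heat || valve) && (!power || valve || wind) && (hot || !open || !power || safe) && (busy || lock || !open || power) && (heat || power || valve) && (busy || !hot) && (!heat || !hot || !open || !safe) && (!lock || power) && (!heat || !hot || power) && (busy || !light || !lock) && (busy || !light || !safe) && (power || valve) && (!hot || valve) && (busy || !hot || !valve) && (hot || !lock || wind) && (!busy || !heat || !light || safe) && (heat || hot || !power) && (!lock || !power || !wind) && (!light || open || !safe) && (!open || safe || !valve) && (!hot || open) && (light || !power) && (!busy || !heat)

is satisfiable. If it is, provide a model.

light = True, open = False, busy = False, wind = False, power = True, safe = False, lock = False, heat = True, hot = False, valve = True

Unit clause (!safe) forces safe = False.
Try light = False:
  (light || open || safe) forces open = True.
  (!open || safe || !valve) forces valve = False.
  (!heat || valve) forces heat = False.
  (heat || power || valve) forces power = True.
  clause (light || !power) is falsified — backtrack.
So light = True.
Set open = False.
  then (!hot || open) forces hot = False.
Set busy = False.
  then (busy || !light || !lock) forces lock = False.
Set wind = False.
Set power = True.
  then (!power || valve || wind) forces valve = True.
  then (heat || hot || !power) forces heat = True.
All clauses satisfied.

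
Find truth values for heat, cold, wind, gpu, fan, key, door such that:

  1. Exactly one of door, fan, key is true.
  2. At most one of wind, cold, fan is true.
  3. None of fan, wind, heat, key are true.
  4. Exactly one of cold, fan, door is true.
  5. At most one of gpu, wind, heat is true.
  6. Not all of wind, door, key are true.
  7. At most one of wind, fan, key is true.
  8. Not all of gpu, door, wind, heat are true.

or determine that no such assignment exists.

heat = False, cold = False, wind = False, gpu = False, fan = False, key = False, door = True

  (1) {door, fan, key}: 1 true — exactly one ✓
  (2) {wind, cold, fan}: 0 true — at most one ✓
  (3) {fan, wind, heat, key}: 0 true — none ✓
  (4) {cold, fan, door}: 1 true — exactly one ✓
  (5) {gpu, wind, heat}: 0 true — at most one ✓
  (6) {wind, door, key}: 1/3 true — not all ✓
  (7) {wind, fan, key}: 0 true — at most one ✓
  (8) {gpu, door, wind, heat}: 1/4 true — not all ✓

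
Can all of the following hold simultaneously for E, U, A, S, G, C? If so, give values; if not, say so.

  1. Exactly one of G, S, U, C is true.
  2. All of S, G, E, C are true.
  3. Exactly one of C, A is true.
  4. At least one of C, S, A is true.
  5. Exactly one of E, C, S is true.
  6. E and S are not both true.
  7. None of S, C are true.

The formula is unsatisfiable.

Case S = True:
  Constraint (7) is violated (S=T) — contradiction.
Case S = False:
  Constraint (2) is violated (S=F) — contradiction.
Both cases fail — unsatisfiable.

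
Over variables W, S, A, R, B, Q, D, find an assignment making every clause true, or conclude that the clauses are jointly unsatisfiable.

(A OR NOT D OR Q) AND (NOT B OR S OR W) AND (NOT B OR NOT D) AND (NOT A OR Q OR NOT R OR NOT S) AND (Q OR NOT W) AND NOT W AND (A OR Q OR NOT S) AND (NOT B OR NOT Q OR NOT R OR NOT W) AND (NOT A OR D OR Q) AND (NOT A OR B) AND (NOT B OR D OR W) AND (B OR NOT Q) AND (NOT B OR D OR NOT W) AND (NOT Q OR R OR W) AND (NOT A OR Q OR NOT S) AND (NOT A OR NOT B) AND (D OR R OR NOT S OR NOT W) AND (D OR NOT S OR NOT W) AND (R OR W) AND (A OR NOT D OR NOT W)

W = False; S = False; A = False; R = True; B = False; Q = False; D = False

Unit clause (NOT W) forces W = False.
In (R OR W) only R is left, so R = True.
Set S = False.
  then (NOT B OR S OR W) forces B = False.
  then (NOT A OR B) forces A = False.
  then (B OR NOT Q) forces Q = False.
  then (A OR NOT D OR Q) forces D = False.
All clauses satisfied.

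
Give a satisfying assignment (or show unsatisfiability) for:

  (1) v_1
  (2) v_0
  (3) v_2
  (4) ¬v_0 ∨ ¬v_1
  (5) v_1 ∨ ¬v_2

Unsatisfiable

Case v_0 = True:
  (v_1) forces v_1 = True.
  Clause (¬v_0 ∨ ¬v_1) is falsified — contradiction.
Case v_0 = False:
  Clause (v_0) is falsified — contradiction.
Both cases fail, so the formula is unsatisfiable.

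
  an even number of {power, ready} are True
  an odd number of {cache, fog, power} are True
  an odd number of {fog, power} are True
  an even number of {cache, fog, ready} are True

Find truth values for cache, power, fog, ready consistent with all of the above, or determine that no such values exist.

Unsatisfiable — no assignment works.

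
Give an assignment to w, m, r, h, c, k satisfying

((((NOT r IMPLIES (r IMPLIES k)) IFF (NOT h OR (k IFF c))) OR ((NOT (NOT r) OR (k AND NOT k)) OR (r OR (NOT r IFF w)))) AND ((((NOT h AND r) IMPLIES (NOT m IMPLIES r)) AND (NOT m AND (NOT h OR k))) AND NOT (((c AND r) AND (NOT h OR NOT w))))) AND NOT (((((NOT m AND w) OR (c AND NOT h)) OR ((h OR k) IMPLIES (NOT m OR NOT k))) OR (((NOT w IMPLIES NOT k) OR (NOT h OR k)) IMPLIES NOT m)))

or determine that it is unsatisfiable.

Case m = True: the conjunct NOT m is False.
Case m = False: the conjunct NOT (((((NOT m AND w) OR (c AND NOT h)) OR ((h OR k) IMPLIES (NOT m OR NOT k))) OR (((NOT w IMPLIES NOT k) OR (NOT h OR k)) IMPLIES NOT m))) becomes NOT ((True OR True)) = False.
Both cases fail — unsatisfiable.

No satisfying assignment exists.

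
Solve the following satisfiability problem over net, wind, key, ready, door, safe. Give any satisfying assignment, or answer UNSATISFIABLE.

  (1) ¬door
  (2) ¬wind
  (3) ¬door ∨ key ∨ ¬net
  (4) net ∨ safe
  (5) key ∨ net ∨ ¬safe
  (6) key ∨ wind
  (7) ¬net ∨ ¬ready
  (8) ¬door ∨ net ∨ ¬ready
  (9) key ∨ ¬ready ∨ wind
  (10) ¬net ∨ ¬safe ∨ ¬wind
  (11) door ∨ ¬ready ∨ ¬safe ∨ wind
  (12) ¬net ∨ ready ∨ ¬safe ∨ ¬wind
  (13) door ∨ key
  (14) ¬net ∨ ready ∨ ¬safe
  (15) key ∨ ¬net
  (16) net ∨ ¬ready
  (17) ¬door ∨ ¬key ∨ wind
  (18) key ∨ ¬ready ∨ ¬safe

net = False; wind = False; key = True; ready = False; door = False; safe = True

Unit clause (¬door) forces door = False.
Unit clause (¬wind) forces wind = False.
In (key ∨ wind) only key is left, so key = True.
Set net = False.
  then (net ∨ safe) forces safe = True.
  then (door ∨ ¬ready ∨ ¬safe ∨ wind) forces ready = False.
All clauses satisfied.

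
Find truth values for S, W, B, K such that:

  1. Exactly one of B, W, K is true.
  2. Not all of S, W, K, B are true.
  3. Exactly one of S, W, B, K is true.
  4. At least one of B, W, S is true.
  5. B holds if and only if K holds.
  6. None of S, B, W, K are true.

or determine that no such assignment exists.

Case S = True:
  Constraint (6) is violated (S=T) — contradiction.
Case S = False:
  (6) forces B = False.
  (4) with B=F, S=F forces W = True.
  Constraint (6) is violated (W=T) — contradiction.
Both cases fail — unsatisfiable.

UNSATISFIABLE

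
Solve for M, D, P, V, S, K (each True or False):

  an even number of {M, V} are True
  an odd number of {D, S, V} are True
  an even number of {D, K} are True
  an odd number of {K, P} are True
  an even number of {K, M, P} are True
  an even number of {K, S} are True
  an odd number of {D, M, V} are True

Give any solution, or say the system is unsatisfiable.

M: True, D: True, P: False, V: True, S: True, K: True

{M, V}: 2 true → even ✓
{D, S, V}: 3 true → odd ✓
{D, K}: 2 true → even ✓
{K, P}: 1 true → odd ✓
{K, M, P}: 2 true → even ✓
{K, S}: 2 true → even ✓
{D, M, V}: 3 true → odd ✓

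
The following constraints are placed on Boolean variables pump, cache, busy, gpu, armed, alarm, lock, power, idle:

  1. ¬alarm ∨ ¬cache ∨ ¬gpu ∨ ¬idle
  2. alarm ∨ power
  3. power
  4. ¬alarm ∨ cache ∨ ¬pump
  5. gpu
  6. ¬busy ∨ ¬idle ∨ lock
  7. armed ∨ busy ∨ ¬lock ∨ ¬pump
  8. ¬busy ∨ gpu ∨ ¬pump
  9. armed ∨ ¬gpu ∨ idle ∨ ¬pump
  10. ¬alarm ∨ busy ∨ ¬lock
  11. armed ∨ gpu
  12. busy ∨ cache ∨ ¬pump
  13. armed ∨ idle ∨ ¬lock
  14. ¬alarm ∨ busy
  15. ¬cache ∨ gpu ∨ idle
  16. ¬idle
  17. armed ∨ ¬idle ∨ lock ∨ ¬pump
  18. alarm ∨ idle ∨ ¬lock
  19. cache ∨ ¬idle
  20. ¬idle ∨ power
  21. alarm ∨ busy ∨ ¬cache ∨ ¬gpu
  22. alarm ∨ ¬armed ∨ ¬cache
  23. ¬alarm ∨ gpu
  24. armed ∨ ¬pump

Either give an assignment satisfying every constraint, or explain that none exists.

pump = False, cache = True, busy = True, gpu = True, armed = False, alarm = True, lock = False, power = True, idle = False

Unit clause (power) forces power = True.
Unit clause (gpu) forces gpu = True.
Unit clause (¬idle) forces idle = False.
Set pump = False.
Set cache = True.
Try busy = False:
  (¬alarm ∨ busy) forces alarm = False.
  clause (alarm ∨ busy ∨ ¬cache ∨ ¬gpu) is falsified — backtrack.
So busy = True.
Set armed = False.
  then (armed ∨ idle ∨ ¬lock) forces lock = False.
Set alarm = True.
All clauses satisfied.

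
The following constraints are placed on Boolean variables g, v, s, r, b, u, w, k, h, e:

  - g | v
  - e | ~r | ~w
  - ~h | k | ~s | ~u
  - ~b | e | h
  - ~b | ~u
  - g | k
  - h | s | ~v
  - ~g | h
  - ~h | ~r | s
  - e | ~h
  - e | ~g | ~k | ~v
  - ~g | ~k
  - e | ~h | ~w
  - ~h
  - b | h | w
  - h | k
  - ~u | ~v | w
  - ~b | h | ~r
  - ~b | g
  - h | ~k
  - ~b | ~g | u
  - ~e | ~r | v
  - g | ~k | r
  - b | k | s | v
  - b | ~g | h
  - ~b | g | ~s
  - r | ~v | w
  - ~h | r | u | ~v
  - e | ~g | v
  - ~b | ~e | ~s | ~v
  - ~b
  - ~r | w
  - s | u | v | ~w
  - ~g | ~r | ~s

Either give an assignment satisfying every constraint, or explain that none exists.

The formula is unsatisfiable.

Case h = True:
  Clause (~h) is falsified — contradiction.
Case h = False:
  (~g | h) forces g = False.
  (g | v) forces v = True.
  (g | k) forces k = True.
  Clause (h | ~k) is falsified — contradiction.
Both cases fail, so the formula is unsatisfiable.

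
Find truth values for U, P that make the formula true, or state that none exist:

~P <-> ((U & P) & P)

U = False, P = True

  ~P <-> ((U & P) & P) = True
    ~P = False
    (U & P) & P = False
      U & P = False
The formula evaluates to True.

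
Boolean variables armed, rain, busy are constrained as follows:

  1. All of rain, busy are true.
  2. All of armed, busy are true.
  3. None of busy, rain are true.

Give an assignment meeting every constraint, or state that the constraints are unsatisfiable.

UNSATISFIABLE

Case rain = True:
  Constraint (3) is violated (rain=T) — contradiction.
Case rain = False:
  Constraint (1) is violated (rain=F) — contradiction.
Both cases fail — unsatisfiable.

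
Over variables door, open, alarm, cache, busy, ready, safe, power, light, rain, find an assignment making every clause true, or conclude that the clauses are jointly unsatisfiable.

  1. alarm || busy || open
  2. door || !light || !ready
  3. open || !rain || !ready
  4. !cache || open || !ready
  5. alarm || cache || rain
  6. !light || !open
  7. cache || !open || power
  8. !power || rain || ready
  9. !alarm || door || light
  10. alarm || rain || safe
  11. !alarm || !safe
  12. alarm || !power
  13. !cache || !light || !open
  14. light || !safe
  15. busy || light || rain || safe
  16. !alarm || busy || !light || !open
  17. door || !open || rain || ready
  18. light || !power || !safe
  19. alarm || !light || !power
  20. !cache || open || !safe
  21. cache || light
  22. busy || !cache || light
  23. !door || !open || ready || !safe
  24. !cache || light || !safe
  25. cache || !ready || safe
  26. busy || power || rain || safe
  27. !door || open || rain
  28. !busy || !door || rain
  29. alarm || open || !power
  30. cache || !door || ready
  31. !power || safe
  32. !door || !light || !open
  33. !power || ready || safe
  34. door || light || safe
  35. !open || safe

door=T, open=F, alarm=T, cache=T, busy=T, ready=F, safe=F, power=F, light=T, rain=T

Set door = True.
Try open = True:
  (!light || !open) forces light = False.
  (light || !safe) forces safe = False.
  clause (!open || safe) is falsified — backtrack.
So open = False.
  then (!door || open || rain) forces rain = True.
  then (open || !rain || !ready) forces ready = False.
  then (cache || !door || ready) forces cache = True.
  then (!cache || open || !safe) forces safe = False.
  then (!power || safe) forces power = False.
Set alarm = True.
Set busy = True.
Set light = True.
All clauses satisfied.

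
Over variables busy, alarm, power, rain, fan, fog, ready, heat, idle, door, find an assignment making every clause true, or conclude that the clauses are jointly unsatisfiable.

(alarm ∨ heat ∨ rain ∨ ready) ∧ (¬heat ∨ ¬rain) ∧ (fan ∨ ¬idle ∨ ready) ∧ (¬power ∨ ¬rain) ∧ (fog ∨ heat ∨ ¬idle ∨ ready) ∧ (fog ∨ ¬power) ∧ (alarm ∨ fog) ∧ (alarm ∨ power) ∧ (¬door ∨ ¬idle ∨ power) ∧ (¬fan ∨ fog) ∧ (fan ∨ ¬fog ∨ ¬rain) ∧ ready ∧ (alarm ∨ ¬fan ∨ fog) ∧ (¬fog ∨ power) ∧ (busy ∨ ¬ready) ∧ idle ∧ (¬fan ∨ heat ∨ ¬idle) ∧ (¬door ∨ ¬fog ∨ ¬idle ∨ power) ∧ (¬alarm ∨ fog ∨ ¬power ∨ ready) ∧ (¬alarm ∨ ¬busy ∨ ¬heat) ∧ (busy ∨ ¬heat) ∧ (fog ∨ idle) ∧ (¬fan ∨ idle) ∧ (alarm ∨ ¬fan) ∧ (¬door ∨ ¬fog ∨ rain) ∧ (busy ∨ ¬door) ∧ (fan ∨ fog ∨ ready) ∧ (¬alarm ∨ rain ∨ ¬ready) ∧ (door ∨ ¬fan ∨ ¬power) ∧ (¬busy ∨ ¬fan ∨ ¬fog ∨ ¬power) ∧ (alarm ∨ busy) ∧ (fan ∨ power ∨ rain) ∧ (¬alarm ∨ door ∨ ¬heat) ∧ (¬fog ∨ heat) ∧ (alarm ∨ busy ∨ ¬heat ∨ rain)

busy: True, alarm: True, power: False, rain: True, fan: False, fog: False, ready: True, heat: False, idle: True, door: False

Unit clause (ready) forces ready = True.
In (busy ∨ ¬ready) only busy is left, so busy = True.
Unit clause (idle) forces idle = True.
Set alarm = True.
  then (¬alarm ∨ ¬busy ∨ ¬heat) forces heat = False.
  then (¬alarm ∨ rain ∨ ¬ready) forces rain = True.
  then (¬fog ∨ heat) forces fog = False.
  then (¬power ∨ ¬rain) forces power = False.
  then (¬door ∨ ¬idle ∨ power) forces door = False.
  then (¬fan ∨ fog) forces fan = False.
All clauses satisfied.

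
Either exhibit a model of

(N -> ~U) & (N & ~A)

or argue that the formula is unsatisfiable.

U: False, N: True, A: False

  N -> ~U = True
    ~U = True
  N & ~A = True
    ~A = True
Both conjuncts True, so the formula holds.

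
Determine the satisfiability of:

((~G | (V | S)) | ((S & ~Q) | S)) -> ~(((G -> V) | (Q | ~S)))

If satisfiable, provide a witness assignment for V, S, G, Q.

V: False; S: False; G: True; Q: True

  ((~G | (V | S)) | ((S & ~Q) | S)) -> ~(((G -> V) | (Q | ~S))) = True
    (~G | (V | S)) | ((S & ~Q) | S) = False
      ~G | (V | S) = False
        ~G = False
        V | S = False
      (S & ~Q) | S = False
        S & ~Q = False
          ~Q = False
    ~(((G -> V) | (Q | ~S))) = False
      (G -> V) | (Q | ~S) = True
        G -> V = False
        Q | ~S = True
          ~S = True
The formula evaluates to True.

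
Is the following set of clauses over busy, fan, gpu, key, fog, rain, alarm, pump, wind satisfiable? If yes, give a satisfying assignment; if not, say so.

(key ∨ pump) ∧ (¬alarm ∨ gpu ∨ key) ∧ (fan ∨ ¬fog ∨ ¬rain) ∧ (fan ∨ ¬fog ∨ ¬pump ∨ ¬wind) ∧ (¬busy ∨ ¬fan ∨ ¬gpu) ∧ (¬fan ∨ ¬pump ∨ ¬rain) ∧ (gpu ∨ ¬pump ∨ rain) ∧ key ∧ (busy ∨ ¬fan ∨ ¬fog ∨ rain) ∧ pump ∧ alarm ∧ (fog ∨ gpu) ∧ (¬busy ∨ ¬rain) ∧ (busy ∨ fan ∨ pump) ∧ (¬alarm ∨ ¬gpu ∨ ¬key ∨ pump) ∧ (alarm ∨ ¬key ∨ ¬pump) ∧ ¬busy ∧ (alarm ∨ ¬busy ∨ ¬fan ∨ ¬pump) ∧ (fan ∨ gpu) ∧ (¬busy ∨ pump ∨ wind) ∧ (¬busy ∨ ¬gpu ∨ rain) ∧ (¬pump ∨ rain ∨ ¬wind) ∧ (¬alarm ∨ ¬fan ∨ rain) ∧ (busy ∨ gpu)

busy: False, fan: False, gpu: True, key: True, fog: True, rain: False, alarm: True, pump: True, wind: False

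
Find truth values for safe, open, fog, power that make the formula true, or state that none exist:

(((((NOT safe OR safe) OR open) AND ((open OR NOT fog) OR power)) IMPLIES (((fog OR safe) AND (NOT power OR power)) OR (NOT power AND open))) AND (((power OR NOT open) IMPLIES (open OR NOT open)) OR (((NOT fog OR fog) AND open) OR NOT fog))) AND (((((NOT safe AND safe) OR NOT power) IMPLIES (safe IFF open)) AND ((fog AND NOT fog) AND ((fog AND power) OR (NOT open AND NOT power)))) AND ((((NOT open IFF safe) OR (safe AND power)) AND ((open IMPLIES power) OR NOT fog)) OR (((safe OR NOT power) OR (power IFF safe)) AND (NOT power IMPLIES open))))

UNSATISFIABLE

Case fog = True: the conjunct NOT fog is False.
Case fog = False: the conjunct fog is False.
Both cases fail — unsatisfiable.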